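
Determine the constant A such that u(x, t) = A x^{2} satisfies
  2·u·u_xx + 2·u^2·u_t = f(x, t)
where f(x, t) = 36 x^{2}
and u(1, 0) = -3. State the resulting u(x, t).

Substitute the ansatz u = A x^{2} into the left-hand side.
Derivatives of the ansatz:
  u_xx = 2 A
  u_t = 0
Term by term:
  2·u·u_xx = 4 A^{2} x^{2}
  2·u^2·u_t = 0
So the left-hand side equals
  4 A^{2} x^{2}
This must equal f(x, t) = 36 x^{2} identically.
Matching coefficients of the independent functions:
  [x^{2}]:  4 A^{2} = 36
These equations allow (A) = (-3) or (3).
Impose the point condition(s):
  u(1, 0) = -3  ⟹  A = -3
Only A = -3 satisfies everything.
Hence u(x, t) = - 3 x^{2}.

Answer: u(x, t) = - 3 x^{2}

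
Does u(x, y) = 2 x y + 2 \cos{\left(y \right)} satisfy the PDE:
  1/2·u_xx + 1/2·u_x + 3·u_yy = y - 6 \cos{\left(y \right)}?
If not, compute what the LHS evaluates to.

Evaluate each term of the left-hand side for u = 2 x y + 2 \cos{\left(y \right)}.
Derivatives:
  u_xx = 0
  u_x = 2 y
  u_yy = - 2 \cos{\left(y \right)}
Terms:
  1/2·u_xx = 0
  1/2·u_x = y
  3·u_yy = - 6 \cos{\left(y \right)}
Sum: LHS = y - 6 \cos{\left(y \right)}
This is exactly the given right-hand side, so u is a solution.

Answer: Yes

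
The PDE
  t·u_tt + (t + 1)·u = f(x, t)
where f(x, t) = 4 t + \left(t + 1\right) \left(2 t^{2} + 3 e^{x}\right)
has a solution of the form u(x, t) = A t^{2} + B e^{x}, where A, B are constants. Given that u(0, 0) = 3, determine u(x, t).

Answer: u(x, t) = 2 t^{2} + 3 e^{x}

Derivation:
Substitute the ansatz u = A t^{2} + B e^{x} into the left-hand side.
Derivatives of the ansatz:
  u_tt = 2 A
Term by term:
  t·u_tt = 2 A t
  (t + 1)·u = A t^{3} + A t^{2} + B t e^{x} + B e^{x}
So the left-hand side equals
  A t^{3} + A t^{2} + 2 A t + B t e^{x} + B e^{x}
This must equal f(x, t) identically; expanded, f = 2 t^{3} + 2 t^{2} + 3 t e^{x} + 4 t + 3 e^{x}.
Matching coefficients of the independent functions:
  [t]:  2 A = 4
  [t^{2}, t^{3}]:  A = 2
  [t e^{x}, e^{x}]:  B = 3
Solving: A = 2, B = 3.
Check against the point condition:
  u(0, 0) = 3  ⟹  B = 3  ✓
Hence u(x, t) = 2 t^{2} + 3 e^{x}.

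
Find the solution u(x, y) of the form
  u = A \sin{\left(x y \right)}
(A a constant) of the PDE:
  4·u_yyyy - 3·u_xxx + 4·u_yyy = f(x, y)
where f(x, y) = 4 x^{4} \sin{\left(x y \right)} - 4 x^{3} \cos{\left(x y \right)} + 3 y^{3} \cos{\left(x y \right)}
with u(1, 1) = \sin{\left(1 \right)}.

Substitute the ansatz u = A \sin{\left(x y \right)} into the left-hand side.
Derivatives of the ansatz:
  u_yyyy = A x^{4} \sin{\left(x y \right)}
  u_xxx = - A y^{3} \cos{\left(x y \right)}
  u_yyy = - A x^{3} \cos{\left(x y \right)}
Term by term:
  4·u_yyyy = 4 A x^{4} \sin{\left(x y \right)}
  -3·u_xxx = 3 A y^{3} \cos{\left(x y \right)}
  4·u_yyy = - 4 A x^{3} \cos{\left(x y \right)}
So the left-hand side equals
  4 A x^{4} \sin{\left(x y \right)} - 4 A x^{3} \cos{\left(x y \right)} + 3 A y^{3} \cos{\left(x y \right)}
This must equal f(x, y) = 4 x^{4} \sin{\left(x y \right)} - 4 x^{3} \cos{\left(x y \right)} + 3 y^{3} \cos{\left(x y \right)} identically.
Matching coefficients of the independent functions:
  [x^{3} \cos{\left(x y \right)}]:  - 4 A = -4
  [x^{4} \sin{\left(x y \right)}]:  4 A = 4
  [y^{3} \cos{\left(x y \right)}]:  3 A = 3
Solving: A = 1.
Check against the point condition:
  u(1, 1) = \sin{\left(1 \right)}  ⟹  A \sin{\left(1 \right)} = \sin{\left(1 \right)}  ✓
Hence u(x, y) = \sin{\left(x y \right)}.

Answer: u(x, y) = \sin{\left(x y \right)}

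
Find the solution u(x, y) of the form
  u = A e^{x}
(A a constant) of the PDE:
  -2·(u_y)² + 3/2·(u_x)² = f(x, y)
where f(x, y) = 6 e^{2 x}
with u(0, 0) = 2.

Substitute the ansatz u = A e^{x} into the left-hand side.
Derivatives of the ansatz:
  u_y = 0
  u_x = A e^{x}
Term by term:
  -2·(u_y)² = 0
  3/2·(u_x)² = \frac{3 A^{2} e^{2 x}}{2}
So the left-hand side equals
  \frac{3 A^{2} e^{2 x}}{2}
This must equal f(x, y) = 6 e^{2 x} identically.
Matching coefficients of the independent functions:
  [e^{2 x}]:  \frac{3 A^{2}}{2} = 6
These equations allow (A) = (-2) or (2).
Impose the point condition(s):
  u(0, 0) = 2  ⟹  A = 2
Only A = 2 satisfies everything.
Hence u(x, y) = 2 e^{x}.

Answer: u(x, y) = 2 e^{x}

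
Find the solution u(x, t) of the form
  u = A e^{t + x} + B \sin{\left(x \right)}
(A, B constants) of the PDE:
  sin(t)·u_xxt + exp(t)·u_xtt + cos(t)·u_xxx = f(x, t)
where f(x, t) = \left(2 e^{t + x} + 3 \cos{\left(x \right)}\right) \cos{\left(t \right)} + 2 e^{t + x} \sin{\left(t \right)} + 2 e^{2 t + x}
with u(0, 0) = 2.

Substitute the ansatz u = A e^{t + x} + B \sin{\left(x \right)} into the left-hand side.
Derivatives of the ansatz:
  u_xxt = A e^{t} e^{x}
  u_xtt = A e^{t} e^{x}
  u_xxx = A e^{t} e^{x} - B \cos{\left(x \right)}
Term by term:
  sin(t)·u_xxt = A e^{t} e^{x} \sin{\left(t \right)}
  exp(t)·u_xtt = A e^{2 t} e^{x}
  cos(t)·u_xxx = A e^{t} e^{x} \cos{\left(t \right)} - B \cos{\left(t \right)} \cos{\left(x \right)}
So the left-hand side equals
  A e^{2 t} e^{x} + A e^{t} e^{x} \sin{\left(t \right)} + A e^{t} e^{x} \cos{\left(t \right)} - B \cos{\left(t \right)} \cos{\left(x \right)}
This must equal f(x, t) identically; expanded, f = 2 e^{2 t} e^{x} + 2 e^{t} e^{x} \sin{\left(t \right)} + 2 e^{t} e^{x} \cos{\left(t \right)} + 3 \cos{\left(t \right)} \cos{\left(x \right)}.
Matching coefficients of the independent functions:
  [e^{2 t} e^{x}, e^{t} e^{x} \sin{\left(t \right)}, e^{t} e^{x} \cos{\left(t \right)}]:  A = 2
  [\cos{\left(t \right)} \cos{\left(x \right)}]:  - B = 3
Solving: A = 2, B = -3.
Check against the point condition:
  u(0, 0) = 2  ⟹  A = 2  ✓
Hence u(x, t) = 2 e^{t + x} - 3 \sin{\left(x \right)}.

Answer: u(x, t) = 2 e^{t + x} - 3 \sin{\left(x \right)}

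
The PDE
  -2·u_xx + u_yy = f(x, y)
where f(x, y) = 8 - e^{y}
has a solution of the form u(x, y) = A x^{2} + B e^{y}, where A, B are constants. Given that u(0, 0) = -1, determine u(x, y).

Answer: u(x, y) = - 2 x^{2} - e^{y}

Derivation:
Substitute the ansatz u = A x^{2} + B e^{y} into the left-hand side.
Derivatives of the ansatz:
  u_xx = 2 A
  u_yy = B e^{y}
Term by term:
  -2·u_xx = - 4 A
  u_yy = B e^{y}
So the left-hand side equals
  - 4 A + B e^{y}
This must equal f(x, y) = 8 - e^{y} identically.
Matching coefficients of the independent functions:
  [constant term]:  - 4 A = 8
  [e^{y}]:  B = -1
Solving: A = -2, B = -1.
Check against the point condition:
  u(0, 0) = -1  ⟹  B = -1  ✓
Hence u(x, y) = - 2 x^{2} - e^{y}.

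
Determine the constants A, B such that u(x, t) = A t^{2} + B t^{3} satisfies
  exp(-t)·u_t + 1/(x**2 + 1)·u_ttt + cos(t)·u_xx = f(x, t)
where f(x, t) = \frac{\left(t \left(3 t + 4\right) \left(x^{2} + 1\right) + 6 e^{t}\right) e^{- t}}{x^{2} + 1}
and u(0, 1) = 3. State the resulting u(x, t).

Substitute the ansatz u = A t^{2} + B t^{3} into the left-hand side.
Derivatives of the ansatz:
  u_t = 2 A t + 3 B t^{2}
  u_ttt = 6 B
  u_xx = 0
Term by term:
  exp(-t)·u_t = 2 A t e^{- t} + 3 B t^{2} e^{- t}
  1/(x**2 + 1)·u_ttt = \frac{6 B}{x^{2} + 1}
  cos(t)·u_xx = 0
So the left-hand side equals
  2 A t e^{- t} + 3 B t^{2} e^{- t} + \frac{6 B}{x^{2} + 1}
This must equal f(x, t) identically; expanded, f = 3 t^{2} e^{- t} + 4 t e^{- t} + \frac{6}{x^{2} + 1}.
Matching coefficients of the independent functions:
  [t e^{- t}]:  2 A = 4
  [t^{2} e^{- t}]:  3 B = 3
  [\frac{1}{x^{2} + 1}]:  6 B = 6
Solving: A = 2, B = 1.
Check against the point condition:
  u(0, 1) = 3  ⟹  A + B = 3  ✓
Hence u(x, t) = t^{3} + 2 t^{2}.

Answer: u(x, t) = t^{3} + 2 t^{2}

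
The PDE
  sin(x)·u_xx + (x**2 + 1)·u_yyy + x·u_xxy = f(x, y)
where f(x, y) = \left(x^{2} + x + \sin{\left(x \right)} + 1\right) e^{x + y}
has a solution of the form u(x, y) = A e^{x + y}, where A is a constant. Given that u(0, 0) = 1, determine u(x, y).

Substitute the ansatz u = A e^{x + y} into the left-hand side.
Derivatives of the ansatz:
  u_xx = A e^{x} e^{y}
  u_yyy = A e^{x} e^{y}
  u_xxy = A e^{x} e^{y}
Term by term:
  sin(x)·u_xx = A e^{x} e^{y} \sin{\left(x \right)}
  (x**2 + 1)·u_yyy = A x^{2} e^{x} e^{y} + A e^{x} e^{y}
  x·u_xxy = A x e^{x} e^{y}
So the left-hand side equals
  A x^{2} e^{x} e^{y} + A x e^{x} e^{y} + A e^{x} e^{y} \sin{\left(x \right)} + A e^{x} e^{y}
This must equal f(x, y) identically; expanded, f = x^{2} e^{x} e^{y} + x e^{x} e^{y} + e^{x} e^{y} \sin{\left(x \right)} + e^{x} e^{y}.
Matching coefficients of the independent functions:
  [e^{x} e^{y}, x e^{x} e^{y}, x^{2} e^{x} e^{y}, e^{x} e^{y} \sin{\left(x \right)}]:  A = 1
Solving: A = 1.
Check against the point condition:
  u(0, 0) = 1  ⟹  A = 1  ✓
Hence u(x, y) = e^{x + y}.

Answer: u(x, y) = e^{x + y}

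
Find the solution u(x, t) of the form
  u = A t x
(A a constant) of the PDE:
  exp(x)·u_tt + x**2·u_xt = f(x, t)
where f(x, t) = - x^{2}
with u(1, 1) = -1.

Substitute the ansatz u = A t x into the left-hand side.
Derivatives of the ansatz:
  u_tt = 0
  u_xt = A
Term by term:
  exp(x)·u_tt = 0
  x**2·u_xt = A x^{2}
So the left-hand side equals
  A x^{2}
This must equal f(x, t) = - x^{2} identically.
Matching coefficients of the independent functions:
  [x^{2}]:  A = -1
Solving: A = -1.
Check against the point condition:
  u(1, 1) = -1  ⟹  A = -1  ✓
Hence u(x, t) = - t x.

Answer: u(x, t) = - t x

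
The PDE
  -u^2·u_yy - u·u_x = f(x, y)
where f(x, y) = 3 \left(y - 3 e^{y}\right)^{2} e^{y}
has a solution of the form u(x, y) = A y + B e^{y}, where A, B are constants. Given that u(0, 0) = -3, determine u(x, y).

Substitute the ansatz u = A y + B e^{y} into the left-hand side.
Derivatives of the ansatz:
  u_yy = B e^{y}
  u_x = 0
Term by term:
  -u^2·u_yy = - A^{2} B y^{2} e^{y} - 2 A B^{2} y e^{2 y} - B^{3} e^{3 y}
  -u·u_x = 0
So the left-hand side equals
  - A^{2} B y^{2} e^{y} - 2 A B^{2} y e^{2 y} - B^{3} e^{3 y}
This must equal f(x, y) identically; expanded, f = 3 y^{2} e^{y} - 18 y e^{2 y} + 27 e^{3 y}.
Matching coefficients of the independent functions:
  [y e^{2 y}]:  - 2 A B^{2} = -18
  [y^{2} e^{y}]:  - A^{2} B = 3
  [e^{3 y}]:  - B^{3} = 27
Solving: A = 1, B = -3.
Check against the point condition:
  u(0, 0) = -3  ⟹  B = -3  ✓
Hence u(x, y) = y - 3 e^{y}.

Answer: u(x, y) = y - 3 e^{y}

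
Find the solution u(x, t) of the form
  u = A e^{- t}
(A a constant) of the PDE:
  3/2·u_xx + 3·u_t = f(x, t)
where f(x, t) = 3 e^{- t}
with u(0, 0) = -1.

Substitute the ansatz u = A e^{- t} into the left-hand side.
Derivatives of the ansatz:
  u_xx = 0
  u_t = - A e^{- t}
Term by term:
  3/2·u_xx = 0
  3·u_t = - 3 A e^{- t}
So the left-hand side equals
  - 3 A e^{- t}
This must equal f(x, t) = 3 e^{- t} identically.
Matching coefficients of the independent functions:
  [e^{- t}]:  - 3 A = 3
Solving: A = -1.
Check against the point condition:
  u(0, 0) = -1  ⟹  A = -1  ✓
Hence u(x, t) = - e^{- t}.

Answer: u(x, t) = - e^{- t}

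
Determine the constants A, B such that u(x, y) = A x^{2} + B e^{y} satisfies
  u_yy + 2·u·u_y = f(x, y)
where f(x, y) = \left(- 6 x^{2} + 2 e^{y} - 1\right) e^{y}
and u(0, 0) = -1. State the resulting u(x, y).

Substitute the ansatz u = A x^{2} + B e^{y} into the left-hand side.
Derivatives of the ansatz:
  u_yy = B e^{y}
  u_y = B e^{y}
Term by term:
  u_yy = B e^{y}
  2·u·u_y = 2 A B x^{2} e^{y} + 2 B^{2} e^{2 y}
So the left-hand side equals
  2 A B x^{2} e^{y} + 2 B^{2} e^{2 y} + B e^{y}
This must equal f(x, y) identically; expanded, f = - 6 x^{2} e^{y} + 2 e^{2 y} - e^{y}.
Matching coefficients of the independent functions:
  [x^{2} e^{y}]:  2 A B = -6
  [e^{y}]:  B = -1
  [e^{2 y}]:  2 B^{2} = 2
Solving: A = 3, B = -1.
Check against the point condition:
  u(0, 0) = -1  ⟹  B = -1  ✓
Hence u(x, y) = 3 x^{2} - e^{y}.

Answer: u(x, y) = 3 x^{2} - e^{y}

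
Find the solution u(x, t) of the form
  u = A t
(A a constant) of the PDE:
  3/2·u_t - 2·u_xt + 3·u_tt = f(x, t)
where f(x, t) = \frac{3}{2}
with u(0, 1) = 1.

Substitute the ansatz u = A t into the left-hand side.
Derivatives of the ansatz:
  u_t = A
  u_xt = 0
  u_tt = 0
Term by term:
  3/2·u_t = \frac{3 A}{2}
  -2·u_xt = 0
  3·u_tt = 0
So the left-hand side equals
  \frac{3 A}{2}
This must equal f(x, t) = \frac{3}{2} identically.
Matching coefficients of the independent functions:
  [constant term]:  \frac{3 A}{2} = \frac{3}{2}
Solving: A = 1.
Check against the point condition:
  u(0, 1) = 1  ⟹  A = 1  ✓
Hence u(x, t) = t.

Answer: u(x, t) = t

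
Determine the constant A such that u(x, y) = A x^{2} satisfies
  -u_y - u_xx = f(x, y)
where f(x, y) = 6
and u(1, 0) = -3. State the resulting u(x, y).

Answer: u(x, y) = - 3 x^{2}

Derivation:
Substitute the ansatz u = A x^{2} into the left-hand side.
Derivatives of the ansatz:
  u_y = 0
  u_xx = 2 A
Term by term:
  -u_y = 0
  -u_xx = - 2 A
So the left-hand side equals
  - 2 A
This must equal f(x, y) = 6 identically.
Matching coefficients of the independent functions:
  [constant term]:  - 2 A = 6
Solving: A = -3.
Check against the point condition:
  u(1, 0) = -3  ⟹  A = -3  ✓
Hence u(x, y) = - 3 x^{2}.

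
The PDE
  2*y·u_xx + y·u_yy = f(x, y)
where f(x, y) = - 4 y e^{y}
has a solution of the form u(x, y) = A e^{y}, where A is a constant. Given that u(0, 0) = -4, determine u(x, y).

Substitute the ansatz u = A e^{y} into the left-hand side.
Derivatives of the ansatz:
  u_xx = 0
  u_yy = A e^{y}
Term by term:
  2*y·u_xx = 0
  y·u_yy = A y e^{y}
So the left-hand side equals
  A y e^{y}
This must equal f(x, y) = - 4 y e^{y} identically.
Matching coefficients of the independent functions:
  [y e^{y}]:  A = -4
Solving: A = -4.
Check against the point condition:
  u(0, 0) = -4  ⟹  A = -4  ✓
Hence u(x, y) = - 4 e^{y}.

Answer: u(x, y) = - 4 e^{y}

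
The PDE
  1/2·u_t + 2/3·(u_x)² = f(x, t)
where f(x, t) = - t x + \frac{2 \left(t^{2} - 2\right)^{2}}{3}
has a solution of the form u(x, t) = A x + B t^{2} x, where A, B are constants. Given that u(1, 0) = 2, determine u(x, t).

Answer: u(x, t) = - t^{2} x + 2 x

Derivation:
Substitute the ansatz u = A x + B t^{2} x into the left-hand side.
Derivatives of the ansatz:
  u_t = 2 B t x
  u_x = A + B t^{2}
Term by term:
  1/2·u_t = B t x
  2/3·(u_x)² = \frac{2 A^{2}}{3} + \frac{4 A B t^{2}}{3} + \frac{2 B^{2} t^{4}}{3}
So the left-hand side equals
  \frac{2 A^{2}}{3} + \frac{4 A B t^{2}}{3} + \frac{2 B^{2} t^{4}}{3} + B t x
This must equal f(x, t) identically; expanded, f = \frac{2 t^{4}}{3} - \frac{8 t^{2}}{3} - t x + \frac{8}{3}.
Matching coefficients of the independent functions:
  [constant term]:  \frac{2 A^{2}}{3} = \frac{8}{3}
  [t^{2}]:  \frac{4 A B}{3} = - \frac{8}{3}
  [t^{4}]:  \frac{2 B^{2}}{3} = \frac{2}{3}
  [t x]:  B = -1
Solving: A = 2, B = -1.
Check against the point condition:
  u(1, 0) = 2  ⟹  A = 2  ✓
Hence u(x, t) = - t^{2} x + 2 x.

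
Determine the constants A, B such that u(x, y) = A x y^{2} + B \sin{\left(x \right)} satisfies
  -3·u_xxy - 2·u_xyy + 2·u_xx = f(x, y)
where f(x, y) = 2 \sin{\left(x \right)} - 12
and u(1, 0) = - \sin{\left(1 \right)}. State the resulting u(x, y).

Substitute the ansatz u = A x y^{2} + B \sin{\left(x \right)} into the left-hand side.
Derivatives of the ansatz:
  u_xxy = 0
  u_xyy = 2 A
  u_xx = - B \sin{\left(x \right)}
Term by term:
  -3·u_xxy = 0
  -2·u_xyy = - 4 A
  2·u_xx = - 2 B \sin{\left(x \right)}
So the left-hand side equals
  - 4 A - 2 B \sin{\left(x \right)}
This must equal f(x, y) = 2 \sin{\left(x \right)} - 12 identically.
Matching coefficients of the independent functions:
  [constant term]:  - 4 A = -12
  [\sin{\left(x \right)}]:  - 2 B = 2
Solving: A = 3, B = -1.
Check against the point condition:
  u(1, 0) = - \sin{\left(1 \right)}  ⟹  B \sin{\left(1 \right)} = - \sin{\left(1 \right)}  ✓
Hence u(x, y) = 3 x y^{2} - \sin{\left(x \right)}.

Answer: u(x, y) = 3 x y^{2} - \sin{\left(x \right)}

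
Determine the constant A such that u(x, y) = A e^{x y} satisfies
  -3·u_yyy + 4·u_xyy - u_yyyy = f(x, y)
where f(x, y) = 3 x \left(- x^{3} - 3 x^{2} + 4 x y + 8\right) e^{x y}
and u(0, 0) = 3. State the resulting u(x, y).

Substitute the ansatz u = A e^{x y} into the left-hand side.
Derivatives of the ansatz:
  u_yyy = A x^{3} e^{x y}
  u_xyy = A x^{2} y e^{x y} + 2 A x e^{x y}
  u_yyyy = A x^{4} e^{x y}
Term by term:
  -3·u_yyy = - 3 A x^{3} e^{x y}
  4·u_xyy = 4 A x^{2} y e^{x y} + 8 A x e^{x y}
  -u_yyyy = - A x^{4} e^{x y}
So the left-hand side equals
  - A x^{4} e^{x y} - 3 A x^{3} e^{x y} + 4 A x^{2} y e^{x y} + 8 A x e^{x y}
This must equal f(x, y) identically; expanded, f = - 3 x^{4} e^{x y} - 9 x^{3} e^{x y} + 12 x^{2} y e^{x y} + 24 x e^{x y}.
Matching coefficients of the independent functions:
  [x e^{x y}]:  8 A = 24
  [x^{3} e^{x y}]:  - 3 A = -9
  [x^{4} e^{x y}]:  - A = -3
  [x^{2} y e^{x y}]:  4 A = 12
Solving: A = 3.
Check against the point condition:
  u(0, 0) = 3  ⟹  A = 3  ✓
Hence u(x, y) = 3 e^{x y}.

Answer: u(x, y) = 3 e^{x y}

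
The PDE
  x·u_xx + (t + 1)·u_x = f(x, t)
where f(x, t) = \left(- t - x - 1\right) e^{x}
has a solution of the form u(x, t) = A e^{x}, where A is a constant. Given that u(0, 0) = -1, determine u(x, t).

Substitute the ansatz u = A e^{x} into the left-hand side.
Derivatives of the ansatz:
  u_xx = A e^{x}
  u_x = A e^{x}
Term by term:
  x·u_xx = A x e^{x}
  (t + 1)·u_x = A t e^{x} + A e^{x}
So the left-hand side equals
  A t e^{x} + A x e^{x} + A e^{x}
This must equal f(x, t) identically; expanded, f = - t e^{x} - x e^{x} - e^{x}.
Matching coefficients of the independent functions:
  [t e^{x}, x e^{x}, e^{x}]:  A = -1
Solving: A = -1.
Check against the point condition:
  u(0, 0) = -1  ⟹  A = -1  ✓
Hence u(x, t) = - e^{x}.

Answer: u(x, t) = - e^{x}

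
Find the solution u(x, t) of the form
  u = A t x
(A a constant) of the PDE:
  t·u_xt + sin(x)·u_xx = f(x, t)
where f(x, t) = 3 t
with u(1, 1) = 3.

Substitute the ansatz u = A t x into the left-hand side.
Derivatives of the ansatz:
  u_xt = A
  u_xx = 0
Term by term:
  t·u_xt = A t
  sin(x)·u_xx = 0
So the left-hand side equals
  A t
This must equal f(x, t) = 3 t identically.
Matching coefficients of the independent functions:
  [t]:  A = 3
Solving: A = 3.
Check against the point condition:
  u(1, 1) = 3  ⟹  A = 3  ✓
Hence u(x, t) = 3 t x.

Answer: u(x, t) = 3 t x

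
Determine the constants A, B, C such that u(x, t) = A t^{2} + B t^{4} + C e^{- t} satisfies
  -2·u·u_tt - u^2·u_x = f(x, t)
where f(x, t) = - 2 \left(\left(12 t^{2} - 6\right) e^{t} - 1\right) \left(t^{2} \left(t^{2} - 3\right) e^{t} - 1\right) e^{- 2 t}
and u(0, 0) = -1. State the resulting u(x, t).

Substitute the ansatz u = A t^{2} + B t^{4} + C e^{- t} into the left-hand side.
Derivatives of the ansatz:
  u_tt = 2 A + 12 B t^{2} + C e^{- t}
  u_x = 0
Term by term:
  -2·u·u_tt = - 4 A^{2} t^{2} - 28 A B t^{4} - 2 A C t^{2} e^{- t} - 4 A C e^{- t} - 24 B^{2} t^{6} - 2 B C t^{4} e^{- t} - 24 B C t^{2} e^{- t} - 2 C^{2} e^{- 2 t}
  -u^2·u_x = 0
So the left-hand side equals
  - 4 A^{2} t^{2} - 28 A B t^{4} - 2 A C t^{2} e^{- t} - 4 A C e^{- t} - 24 B^{2} t^{6} - 2 B C t^{4} e^{- t} - 24 B C t^{2} e^{- t} - 2 C^{2} e^{- 2 t}
This must equal f(x, t) identically; expanded, f = - 24 t^{6} + 84 t^{4} + 2 t^{4} e^{- t} - 36 t^{2} + 18 t^{2} e^{- t} - 12 e^{- t} - 2 e^{- 2 t}.
Matching coefficients of the independent functions:
  [t^{2}]:  - 4 A^{2} = -36
  [t^{4}]:  - 28 A B = 84
  [t^{6}]:  - 24 B^{2} = -24
  [t^{2} e^{- t}]:  - 2 A C - 24 B C = 18
  [t^{4} e^{- t}]:  - 2 B C = 2
  [e^{- 2 t}]:  - 2 C^{2} = -2
  [e^{- t}]:  - 4 A C = -12
These equations allow (A, B, C) = (-3, 1, -1) or (3, -1, 1).
Impose the point condition(s):
  u(0, 0) = -1  ⟹  C = -1
Only A = -3, B = 1, C = -1 satisfies everything.
Hence u(x, t) = t^{4} - 3 t^{2} - e^{- t}.

Answer: u(x, t) = t^{4} - 3 t^{2} - e^{- t}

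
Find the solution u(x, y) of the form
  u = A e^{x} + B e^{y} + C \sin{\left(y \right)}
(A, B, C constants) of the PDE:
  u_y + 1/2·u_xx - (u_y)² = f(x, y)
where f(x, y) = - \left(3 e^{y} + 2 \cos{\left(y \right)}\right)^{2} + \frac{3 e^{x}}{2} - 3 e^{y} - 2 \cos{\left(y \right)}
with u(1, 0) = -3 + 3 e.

Substitute the ansatz u = A e^{x} + B e^{y} + C \sin{\left(y \right)} into the left-hand side.
Derivatives of the ansatz:
  u_y = B e^{y} + C \cos{\left(y \right)}
  u_xx = A e^{x}
Term by term:
  u_y = B e^{y} + C \cos{\left(y \right)}
  1/2·u_xx = \frac{A e^{x}}{2}
  -(u_y)² = - B^{2} e^{2 y} - 2 B C e^{y} \cos{\left(y \right)} - C^{2} \cos^{2}{\left(y \right)}
So the left-hand side equals
  \frac{A e^{x}}{2} - B^{2} e^{2 y} - 2 B C e^{y} \cos{\left(y \right)} + B e^{y} - C^{2} \cos^{2}{\left(y \right)} + C \cos{\left(y \right)}
This must equal f(x, y) identically; expanded, f = \frac{3 e^{x}}{2} - 9 e^{2 y} - 12 e^{y} \cos{\left(y \right)} - 3 e^{y} - 4 \cos^{2}{\left(y \right)} - 2 \cos{\left(y \right)}.
Matching coefficients of the independent functions:
  [e^{y} \cos{\left(y \right)}]:  - 2 B C = -12
  [e^{x}]:  \frac{A}{2} = \frac{3}{2}
  [e^{y}]:  B = -3
  [e^{2 y}]:  - B^{2} = -9
  [\cos{\left(y \right)}]:  C = -2
  [\cos^{2}{\left(y \right)}]:  - C^{2} = -4
Solving: A = 3, B = -3, C = -2.
Check against the point condition:
  u(1, 0) = -3 + 3 e  ⟹  e A + B = -3 + 3 e  ✓
Hence u(x, y) = 3 e^{x} - 3 e^{y} - 2 \sin{\left(y \right)}.

Answer: u(x, y) = 3 e^{x} - 3 e^{y} - 2 \sin{\left(y \right)}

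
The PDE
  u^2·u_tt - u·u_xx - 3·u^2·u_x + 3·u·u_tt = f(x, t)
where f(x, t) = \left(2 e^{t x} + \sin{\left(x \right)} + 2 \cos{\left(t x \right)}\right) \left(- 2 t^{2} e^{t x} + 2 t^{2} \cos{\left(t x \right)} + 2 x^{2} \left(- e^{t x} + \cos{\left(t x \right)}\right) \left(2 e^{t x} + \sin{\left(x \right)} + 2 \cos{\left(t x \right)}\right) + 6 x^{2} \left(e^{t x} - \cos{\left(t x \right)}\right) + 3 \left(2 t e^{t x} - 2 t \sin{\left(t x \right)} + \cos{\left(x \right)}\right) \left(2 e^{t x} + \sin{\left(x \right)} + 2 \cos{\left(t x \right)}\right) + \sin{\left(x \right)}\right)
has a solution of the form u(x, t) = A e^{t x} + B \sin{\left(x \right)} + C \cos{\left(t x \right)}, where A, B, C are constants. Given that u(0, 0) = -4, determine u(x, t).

Answer: u(x, t) = - 2 e^{t x} - \sin{\left(x \right)} - 2 \cos{\left(t x \right)}

Derivation:
Substitute the ansatz u = A e^{t x} + B \sin{\left(x \right)} + C \cos{\left(t x \right)} into the left-hand side.
Derivatives of the ansatz:
  u_tt = A x^{2} e^{t x} - C x^{2} \cos{\left(t x \right)}
  u_xx = A t^{2} e^{t x} - B \sin{\left(x \right)} - C t^{2} \cos{\left(t x \right)}
  u_x = A t e^{t x} + B \cos{\left(x \right)} - C t \sin{\left(t x \right)}
Term by term:
  u^2·u_tt = A^{3} x^{2} e^{3 t x} + 2 A^{2} B x^{2} e^{2 t x} \sin{\left(x \right)} + A^{2} C x^{2} e^{2 t x} \cos{\left(t x \right)} + A B^{2} x^{2} e^{t x} \sin^{2}{\left(x \right)} - A C^{2} x^{2} e^{t x} \cos^{2}{\left(t x \right)} - B^{2} C x^{2} \sin^{2}{\left(x \right)} \cos{\left(t x \right)} - 2 B C^{2} x^{2} \sin{\left(x \right)} \cos^{2}{\left(t x \right)} - C^{3} x^{2} \cos^{3}{\left(t x \right)}
  -u·u_xx = - A^{2} t^{2} e^{2 t x} - A B t^{2} e^{t x} \sin{\left(x \right)} + A B e^{t x} \sin{\left(x \right)} + B^{2} \sin^{2}{\left(x \right)} + B C t^{2} \sin{\left(x \right)} \cos{\left(t x \right)} + B C \sin{\left(x \right)} \cos{\left(t x \right)} + C^{2} t^{2} \cos^{2}{\left(t x \right)}
  -3·u^2·u_x = - 3 A^{3} t e^{3 t x} - 6 A^{2} B t e^{2 t x} \sin{\left(x \right)} - 3 A^{2} B e^{2 t x} \cos{\left(x \right)} + 3 A^{2} C t e^{2 t x} \sin{\left(t x \right)} - 6 A^{2} C t e^{2 t x} \cos{\left(t x \right)} - 3 A B^{2} t e^{t x} \sin^{2}{\left(x \right)} - 6 A B^{2} e^{t x} \sin{\left(x \right)} \cos{\left(x \right)} + 6 A B C t e^{t x} \sin{\left(x \right)} \sin{\left(t x \right)} - 6 A B C t e^{t x} \sin{\left(x \right)} \cos{\left(t x \right)} - 6 A B C e^{t x} \cos{\left(x \right)} \cos{\left(t x \right)} + 6 A C^{2} t e^{t x} \sin{\left(t x \right)} \cos{\left(t x \right)} - 3 A C^{2} t e^{t x} \cos^{2}{\left(t x \right)} - 3 B^{3} \sin^{2}{\left(x \right)} \cos{\left(x \right)} + 3 B^{2} C t \sin^{2}{\left(x \right)} \sin{\left(t x \right)} - 6 B^{2} C \sin{\left(x \right)} \cos{\left(x \right)} \cos{\left(t x \right)} + 6 B C^{2} t \sin{\left(x \right)} \sin{\left(t x \right)} \cos{\left(t x \right)} - 3 B C^{2} \cos{\left(x \right)} \cos^{2}{\left(t x \right)} + 3 C^{3} t \sin{\left(t x \right)} \cos^{2}{\left(t x \right)}
  3·u·u_tt = 3 A^{2} x^{2} e^{2 t x} + 3 A B x^{2} e^{t x} \sin{\left(x \right)} - 3 B C x^{2} \sin{\left(x \right)} \cos{\left(t x \right)} - 3 C^{2} x^{2} \cos^{2}{\left(t x \right)}
Sum these and collect like terms in the independent variables.
This must equal f(x, t) identically; expanded, f = - 4 t^{2} e^{2 t x} - 2 t^{2} e^{t x} \sin{\left(x \right)} + 2 t^{2} \sin{\left(x \right)} \cos{\left(t x \right)} + 4 t^{2} \cos^{2}{\left(t x \right)} + 24 t e^{3 t x} + 24 t e^{2 t x} \sin{\left(x \right)} - 24 t e^{2 t x} \sin{\left(t x \right)} + 48 t e^{2 t x} \cos{\left(t x \right)} + 6 t e^{t x} \sin^{2}{\left(x \right)} - 24 t e^{t x} \sin{\left(x \right)} \sin{\left(t x \right)} + 24 t e^{t x} \sin{\left(x \right)} \cos{\left(t x \right)} - 48 t e^{t x} \sin{\left(t x \right)} \cos{\left(t x \right)} + 24 t e^{t x} \cos^{2}{\left(t x \right)} - 6 t \sin^{2}{\left(x \right)} \sin{\left(t x \right)} - 24 t \sin{\left(x \right)} \sin{\left(t x \right)} \cos{\left(t x \right)} - 24 t \sin{\left(t x \right)} \cos^{2}{\left(t x \right)} - 8 x^{2} e^{3 t x} - 8 x^{2} e^{2 t x} \sin{\left(x \right)} - 8 x^{2} e^{2 t x} \cos{\left(t x \right)} + 12 x^{2} e^{2 t x} - 2 x^{2} e^{t x} \sin^{2}{\left(x \right)} + 6 x^{2} e^{t x} \sin{\left(x \right)} + 8 x^{2} e^{t x} \cos^{2}{\left(t x \right)} + 2 x^{2} \sin^{2}{\left(x \right)} \cos{\left(t x \right)} + 8 x^{2} \sin{\left(x \right)} \cos^{2}{\left(t x \right)} - 6 x^{2} \sin{\left(x \right)} \cos{\left(t x \right)} + 8 x^{2} \cos^{3}{\left(t x \right)} - 12 x^{2} \cos^{2}{\left(t x \right)} + 12 e^{2 t x} \cos{\left(x \right)} + 12 e^{t x} \sin{\left(x \right)} \cos{\left(x \right)} + 2 e^{t x} \sin{\left(x \right)} + 24 e^{t x} \cos{\left(x \right)} \cos{\left(t x \right)} + 3 \sin^{2}{\left(x \right)} \cos{\left(x \right)} + \sin^{2}{\left(x \right)} + 12 \sin{\left(x \right)} \cos{\left(x \right)} \cos{\left(t x \right)} + 2 \sin{\left(x \right)} \cos{\left(t x \right)} + 12 \cos{\left(x \right)} \cos^{2}{\left(t x \right)}.
Matching coefficients of the independent functions:
(each divided by its leading coefficient; functions giving the same equation are listed together)
  [t e^{3 t x}, x^{2} e^{3 t x}]:  A^{3} + 8 = 0
  [t^{2} e^{2 t x}, x^{2} e^{2 t x}]:  A^{2} - 4 = 0
  [t^{2} \cos^{2}{\left(t x \right)}, x^{2} \cos^{2}{\left(t x \right)}]:  C^{2} - 4 = 0
  [x^{2} \cos^{3}{\left(t x \right)}, t \sin{\left(t x \right)} \cos^{2}{\left(t x \right)}]:  C^{3} + 8 = 0
  [e^{t x} \sin{\left(x \right)}, t^{2} e^{t x} \sin{\left(x \right)}, x^{2} e^{t x} \sin{\left(x \right)}]:  A B - 2 = 0
  [e^{2 t x} \cos{\left(x \right)}, t e^{2 t x} \sin{\left(x \right)}, x^{2} e^{2 t x} \sin{\left(x \right)}]:  A^{2} B + 4 = 0
  [\sin{\left(x \right)} \cos{\left(t x \right)}, t^{2} \sin{\left(x \right)} \cos{\left(t x \right)}, x^{2} \sin{\left(x \right)} \cos{\left(t x \right)}]:  B C - 2 = 0
  [\sin^{2}{\left(x \right)} \cos{\left(x \right)}]:  B^{3} + 1 = 0
  [\cos{\left(x \right)} \cos^{2}{\left(t x \right)}, x^{2} \sin{\left(x \right)} \cos^{2}{\left(t x \right)}, t \sin{\left(x \right)} \sin{\left(t x \right)} \cos{\left(t x \right)}]:  B C^{2} + 4 = 0
  [t e^{t x} \sin^{2}{\left(x \right)}, x^{2} e^{t x} \sin^{2}{\left(x \right)}, e^{t x} \sin{\left(x \right)} \cos{\left(x \right)}]:  A B^{2} + 2 = 0
  [t e^{t x} \cos^{2}{\left(t x \right)}, x^{2} e^{t x} \cos^{2}{\left(t x \right)}, t e^{t x} \sin{\left(t x \right)} \cos{\left(t x \right)}]:  A C^{2} + 8 = 0
  [t e^{2 t x} \sin{\left(t x \right)}, t e^{2 t x} \cos{\left(t x \right)}, x^{2} e^{2 t x} \cos{\left(t x \right)}]:  A^{2} C + 8 = 0
  [t \sin^{2}{\left(x \right)} \sin{\left(t x \right)}, x^{2} \sin^{2}{\left(x \right)} \cos{\left(t x \right)}, \sin{\left(x \right)} \cos{\left(x \right)} \cos{\left(t x \right)}]:  B^{2} C + 2 = 0
  [e^{t x} \cos{\left(x \right)} \cos{\left(t x \right)}, t e^{t x} \sin{\left(x \right)} \sin{\left(t x \right)}, t e^{t x} \sin{\left(x \right)} \cos{\left(t x \right)}]:  A B C + 4 = 0
  [\sin^{2}{\left(x \right)}]:  B^{2} - 1 = 0
Solving: A = -2, B = -1, C = -2.
Check against the point condition:
  u(0, 0) = -4  ⟹  A + C = -4  ✓
Hence u(x, t) = - 2 e^{t x} - \sin{\left(x \right)} - 2 \cos{\left(t x \right)}.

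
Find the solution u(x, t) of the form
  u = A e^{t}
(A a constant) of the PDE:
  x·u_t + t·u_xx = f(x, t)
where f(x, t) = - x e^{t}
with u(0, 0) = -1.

Substitute the ansatz u = A e^{t} into the left-hand side.
Derivatives of the ansatz:
  u_t = A e^{t}
  u_xx = 0
Term by term:
  x·u_t = A x e^{t}
  t·u_xx = 0
So the left-hand side equals
  A x e^{t}
This must equal f(x, t) = - x e^{t} identically.
Matching coefficients of the independent functions:
  [x e^{t}]:  A = -1
Solving: A = -1.
Check against the point condition:
  u(0, 0) = -1  ⟹  A = -1  ✓
Hence u(x, t) = - e^{t}.

Answer: u(x, t) = - e^{t}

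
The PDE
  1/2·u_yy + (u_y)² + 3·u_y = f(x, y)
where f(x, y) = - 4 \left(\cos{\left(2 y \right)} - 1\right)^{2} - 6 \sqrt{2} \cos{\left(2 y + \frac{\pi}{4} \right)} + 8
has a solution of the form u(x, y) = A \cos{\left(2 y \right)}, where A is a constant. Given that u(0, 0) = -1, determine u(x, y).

Substitute the ansatz u = A \cos{\left(2 y \right)} into the left-hand side.
Derivatives of the ansatz:
  u_yy = - 4 A \cos{\left(2 y \right)}
  u_y = - 2 A \sin{\left(2 y \right)}
Term by term:
  1/2·u_yy = - 2 A \cos{\left(2 y \right)}
  (u_y)² = 4 A^{2} \sin^{2}{\left(2 y \right)}
  3·u_y = - 6 A \sin{\left(2 y \right)}
So the left-hand side equals
  4 A^{2} \sin^{2}{\left(2 y \right)} - 6 A \sin{\left(2 y \right)} - 2 A \cos{\left(2 y \right)}
This must equal f(x, y) identically; expanded, f = 4 \sin^{2}{\left(2 y \right)} + 6 \sin{\left(2 y \right)} + 2 \cos{\left(2 y \right)}.
Matching coefficients of the independent functions:
  [\sin{\left(2 y \right)}]:  - 6 A = 6
  [\sin^{2}{\left(2 y \right)}]:  4 A^{2} = 4
  [\cos{\left(2 y \right)}]:  - 2 A = 2
Solving: A = -1.
Check against the point condition:
  u(0, 0) = -1  ⟹  A = -1  ✓
Hence u(x, y) = - \cos{\left(2 y \right)}.

Answer: u(x, y) = - \cos{\left(2 y \right)}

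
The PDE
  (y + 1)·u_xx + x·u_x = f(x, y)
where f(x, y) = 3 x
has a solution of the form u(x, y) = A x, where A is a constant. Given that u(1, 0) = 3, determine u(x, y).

Answer: u(x, y) = 3 x

Derivation:
Substitute the ansatz u = A x into the left-hand side.
Derivatives of the ansatz:
  u_xx = 0
  u_x = A
Term by term:
  (y + 1)·u_xx = 0
  x·u_x = A x
So the left-hand side equals
  A x
This must equal f(x, y) = 3 x identically.
Matching coefficients of the independent functions:
  [x]:  A = 3
Solving: A = 3.
Check against the point condition:
  u(1, 0) = 3  ⟹  A = 3  ✓
Hence u(x, y) = 3 x.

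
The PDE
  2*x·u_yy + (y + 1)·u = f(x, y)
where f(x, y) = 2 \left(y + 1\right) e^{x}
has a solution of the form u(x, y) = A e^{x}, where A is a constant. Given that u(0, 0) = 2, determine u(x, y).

Answer: u(x, y) = 2 e^{x}

Derivation:
Substitute the ansatz u = A e^{x} into the left-hand side.
Derivatives of the ansatz:
  u_yy = 0
Term by term:
  2*x·u_yy = 0
  (y + 1)·u = A y e^{x} + A e^{x}
So the left-hand side equals
  A y e^{x} + A e^{x}
This must equal f(x, y) identically; expanded, f = 2 y e^{x} + 2 e^{x}.
Matching coefficients of the independent functions:
  [y e^{x}, e^{x}]:  A = 2
Solving: A = 2.
Check against the point condition:
  u(0, 0) = 2  ⟹  A = 2  ✓
Hence u(x, y) = 2 e^{x}.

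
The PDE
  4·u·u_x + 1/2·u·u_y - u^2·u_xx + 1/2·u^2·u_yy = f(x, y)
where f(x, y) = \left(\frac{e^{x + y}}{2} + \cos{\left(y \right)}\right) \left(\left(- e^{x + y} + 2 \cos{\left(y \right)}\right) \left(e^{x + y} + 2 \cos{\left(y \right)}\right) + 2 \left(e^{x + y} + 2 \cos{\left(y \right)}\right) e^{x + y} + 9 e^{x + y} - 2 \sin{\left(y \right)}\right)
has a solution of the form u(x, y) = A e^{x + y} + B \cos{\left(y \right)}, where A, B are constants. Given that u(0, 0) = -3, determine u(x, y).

Substitute the ansatz u = A e^{x + y} + B \cos{\left(y \right)} into the left-hand side.
Derivatives of the ansatz:
  u_x = A e^{x} e^{y}
  u_y = A e^{x} e^{y} - B \sin{\left(y \right)}
  u_xx = A e^{x} e^{y}
  u_yy = A e^{x} e^{y} - B \cos{\left(y \right)}
Term by term:
  4·u·u_x = 4 A^{2} e^{2 x} e^{2 y} + 4 A B e^{x} e^{y} \cos{\left(y \right)}
  1/2·u·u_y = \frac{A^{2} e^{2 x} e^{2 y}}{2} - \frac{A B e^{x} e^{y} \sin{\left(y \right)}}{2} + \frac{A B e^{x} e^{y} \cos{\left(y \right)}}{2} - \frac{B^{2} \sin{\left(y \right)} \cos{\left(y \right)}}{2}
  -u^2·u_xx = - A^{3} e^{3 x} e^{3 y} - 2 A^{2} B e^{2 x} e^{2 y} \cos{\left(y \right)} - A B^{2} e^{x} e^{y} \cos^{2}{\left(y \right)}
  1/2·u^2·u_yy = \frac{A^{3} e^{3 x} e^{3 y}}{2} + \frac{A^{2} B e^{2 x} e^{2 y} \cos{\left(y \right)}}{2} - \frac{A B^{2} e^{x} e^{y} \cos^{2}{\left(y \right)}}{2} - \frac{B^{3} \cos^{3}{\left(y \right)}}{2}
So the left-hand side equals
  - \frac{A^{3} e^{3 x} e^{3 y}}{2} - \frac{3 A^{2} B e^{2 x} e^{2 y} \cos{\left(y \right)}}{2} + \frac{9 A^{2} e^{2 x} e^{2 y}}{2} - \frac{3 A B^{2} e^{x} e^{y} \cos^{2}{\left(y \right)}}{2} - \frac{A B e^{x} e^{y} \sin{\left(y \right)}}{2} + \frac{9 A B e^{x} e^{y} \cos{\left(y \right)}}{2} - \frac{B^{3} \cos^{3}{\left(y \right)}}{2} - \frac{B^{2} \sin{\left(y \right)} \cos{\left(y \right)}}{2}
This must equal f(x, y) identically; expanded, f = \frac{e^{3 x} e^{3 y}}{2} + 3 e^{2 x} e^{2 y} \cos{\left(y \right)} + \frac{9 e^{2 x} e^{2 y}}{2} - e^{x} e^{y} \sin{\left(y \right)} + 6 e^{x} e^{y} \cos^{2}{\left(y \right)} + 9 e^{x} e^{y} \cos{\left(y \right)} - 2 \sin{\left(y \right)} \cos{\left(y \right)} + 4 \cos^{3}{\left(y \right)}.
Matching coefficients of the independent functions:
  [e^{2 x} e^{2 y}]:  \frac{9 A^{2}}{2} = \frac{9}{2}
  [e^{3 x} e^{3 y}]:  - \frac{A^{3}}{2} = \frac{1}{2}
  [\sin{\left(y \right)} \cos{\left(y \right)}]:  - \frac{B^{2}}{2} = -2
  [e^{x} e^{y} \sin{\left(y \right)}]:  - \frac{A B}{2} = -1
  [e^{x} e^{y} \cos{\left(y \right)}]:  \frac{9 A B}{2} = 9
  [e^{x} e^{y} \cos^{2}{\left(y \right)}]:  - \frac{3 A B^{2}}{2} = 6
  [e^{2 x} e^{2 y} \cos{\left(y \right)}]:  - \frac{3 A^{2} B}{2} = 3
  [\cos^{3}{\left(y \right)}]:  - \frac{B^{3}}{2} = 4
Solving: A = -1, B = -2.
Check against the point condition:
  u(0, 0) = -3  ⟹  A + B = -3  ✓
Hence u(x, y) = - e^{x + y} - 2 \cos{\left(y \right)}.

Answer: u(x, y) = - e^{x + y} - 2 \cos{\left(y \right)}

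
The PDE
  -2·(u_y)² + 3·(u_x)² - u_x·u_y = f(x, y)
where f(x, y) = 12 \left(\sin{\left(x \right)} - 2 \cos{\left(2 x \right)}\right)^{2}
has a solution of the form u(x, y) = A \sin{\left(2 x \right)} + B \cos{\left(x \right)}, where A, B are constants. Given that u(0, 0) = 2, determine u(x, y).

Substitute the ansatz u = A \sin{\left(2 x \right)} + B \cos{\left(x \right)} into the left-hand side.
Derivatives of the ansatz:
  u_y = 0
  u_x = 2 A \cos{\left(2 x \right)} - B \sin{\left(x \right)}
Term by term:
  -2·(u_y)² = 0
  3·(u_x)² = 12 A^{2} \cos^{2}{\left(2 x \right)} - 12 A B \sin{\left(x \right)} \cos{\left(2 x \right)} + 3 B^{2} \sin^{2}{\left(x \right)}
  -u_x·u_y = 0
So the left-hand side equals
  12 A^{2} \cos^{2}{\left(2 x \right)} - 12 A B \sin{\left(x \right)} \cos{\left(2 x \right)} + 3 B^{2} \sin^{2}{\left(x \right)}
This must equal f(x, y) identically; expanded, f = 12 \sin^{2}{\left(x \right)} - 48 \sin{\left(x \right)} \cos{\left(2 x \right)} + 48 \cos^{2}{\left(2 x \right)}.
Matching coefficients of the independent functions:
  [\sin{\left(x \right)} \cos{\left(2 x \right)}]:  - 12 A B = -48
  [\sin^{2}{\left(x \right)}]:  3 B^{2} = 12
  [\cos^{2}{\left(2 x \right)}]:  12 A^{2} = 48
These equations allow (A, B) = (-2, -2) or (2, 2).
Impose the point condition(s):
  u(0, 0) = 2  ⟹  B = 2
Only A = 2, B = 2 satisfies everything.
Hence u(x, y) = 2 \sin{\left(2 x \right)} + 2 \cos{\left(x \right)}.

Answer: u(x, y) = 2 \sin{\left(2 x \right)} + 2 \cos{\left(x \right)}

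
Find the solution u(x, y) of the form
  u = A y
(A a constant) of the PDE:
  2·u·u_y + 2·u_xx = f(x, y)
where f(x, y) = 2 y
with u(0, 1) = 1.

Answer: u(x, y) = y

Derivation:
Substitute the ansatz u = A y into the left-hand side.
Derivatives of the ansatz:
  u_y = A
  u_xx = 0
Term by term:
  2·u·u_y = 2 A^{2} y
  2·u_xx = 0
So the left-hand side equals
  2 A^{2} y
This must equal f(x, y) = 2 y identically.
Matching coefficients of the independent functions:
  [y]:  2 A^{2} = 2
These equations allow (A) = (-1) or (1).
Impose the point condition(s):
  u(0, 1) = 1  ⟹  A = 1
Only A = 1 satisfies everything.
Hence u(x, y) = y.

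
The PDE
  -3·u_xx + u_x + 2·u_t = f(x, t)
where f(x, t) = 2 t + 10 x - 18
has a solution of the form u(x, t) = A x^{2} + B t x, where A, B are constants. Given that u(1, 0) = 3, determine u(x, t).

Substitute the ansatz u = A x^{2} + B t x into the left-hand side.
Derivatives of the ansatz:
  u_xx = 2 A
  u_x = 2 A x + B t
  u_t = B x
Term by term:
  -3·u_xx = - 6 A
  u_x = 2 A x + B t
  2·u_t = 2 B x
So the left-hand side equals
  2 A x - 6 A + B t + 2 B x
This must equal f(x, t) = 2 t + 10 x - 18 identically.
Matching coefficients of the independent functions:
  [constant term]:  - 6 A = -18
  [t]:  B = 2
  [x]:  2 A + 2 B = 10
Solving: A = 3, B = 2.
Check against the point condition:
  u(1, 0) = 3  ⟹  A = 3  ✓
Hence u(x, t) = 2 t x + 3 x^{2}.

Answer: u(x, t) = 2 t x + 3 x^{2}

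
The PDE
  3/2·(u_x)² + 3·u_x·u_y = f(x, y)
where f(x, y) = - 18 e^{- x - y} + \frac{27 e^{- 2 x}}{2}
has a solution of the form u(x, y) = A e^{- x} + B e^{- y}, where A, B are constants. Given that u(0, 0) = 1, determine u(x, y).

Substitute the ansatz u = A e^{- x} + B e^{- y} into the left-hand side.
Derivatives of the ansatz:
  u_x = - A e^{- x}
  u_y = - B e^{- y}
Term by term:
  3/2·(u_x)² = \frac{3 A^{2} e^{- 2 x}}{2}
  3·u_x·u_y = 3 A B e^{- x} e^{- y}
So the left-hand side equals
  \frac{3 A^{2} e^{- 2 x}}{2} + 3 A B e^{- x} e^{- y}
This must equal f(x, y) identically; expanded, f = - 18 e^{- x} e^{- y} + \frac{27 e^{- 2 x}}{2}.
Matching coefficients of the independent functions:
  [e^{- x} e^{- y}]:  3 A B = -18
  [e^{- 2 x}]:  \frac{3 A^{2}}{2} = \frac{27}{2}
These equations allow (A, B) = (-3, 2) or (3, -2).
Impose the point condition(s):
  u(0, 0) = 1  ⟹  A + B = 1
Only A = 3, B = -2 satisfies everything.
Hence u(x, y) = - 2 e^{- y} + 3 e^{- x}.

Answer: u(x, y) = - 2 e^{- y} + 3 e^{- x}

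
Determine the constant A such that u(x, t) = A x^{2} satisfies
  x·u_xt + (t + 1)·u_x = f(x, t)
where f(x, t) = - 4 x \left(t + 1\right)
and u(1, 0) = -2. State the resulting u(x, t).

Answer: u(x, t) = - 2 x^{2}

Derivation:
Substitute the ansatz u = A x^{2} into the left-hand side.
Derivatives of the ansatz:
  u_xt = 0
  u_x = 2 A x
Term by term:
  x·u_xt = 0
  (t + 1)·u_x = 2 A t x + 2 A x
So the left-hand side equals
  2 A t x + 2 A x
This must equal f(x, t) = - 4 x \left(t + 1\right) identically.
Matching coefficients of the independent functions:
  [x, t x]:  2 A = -4
Solving: A = -2.
Check against the point condition:
  u(1, 0) = -2  ⟹  A = -2  ✓
Hence u(x, t) = - 2 x^{2}.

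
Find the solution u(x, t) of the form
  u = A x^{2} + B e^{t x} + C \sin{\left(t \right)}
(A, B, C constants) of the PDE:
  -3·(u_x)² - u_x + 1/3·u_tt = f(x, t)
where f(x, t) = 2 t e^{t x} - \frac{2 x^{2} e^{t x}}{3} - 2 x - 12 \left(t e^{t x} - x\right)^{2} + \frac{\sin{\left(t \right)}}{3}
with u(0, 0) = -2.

Substitute the ansatz u = A x^{2} + B e^{t x} + C \sin{\left(t \right)} into the left-hand side.
Derivatives of the ansatz:
  u_x = 2 A x + B t e^{t x}
  u_tt = B x^{2} e^{t x} - C \sin{\left(t \right)}
Term by term:
  -3·(u_x)² = - 12 A^{2} x^{2} - 12 A B t x e^{t x} - 3 B^{2} t^{2} e^{2 t x}
  -u_x = - 2 A x - B t e^{t x}
  1/3·u_tt = \frac{B x^{2} e^{t x}}{3} - \frac{C \sin{\left(t \right)}}{3}
So the left-hand side equals
  - 12 A^{2} x^{2} - 12 A B t x e^{t x} - 2 A x - 3 B^{2} t^{2} e^{2 t x} - B t e^{t x} + \frac{B x^{2} e^{t x}}{3} - \frac{C \sin{\left(t \right)}}{3}
This must equal f(x, t) identically; expanded, f = - 12 t^{2} e^{2 t x} + 24 t x e^{t x} + 2 t e^{t x} - \frac{2 x^{2} e^{t x}}{3} - 12 x^{2} - 2 x + \frac{\sin{\left(t \right)}}{3}.
Matching coefficients of the independent functions:
  [x]:  - 2 A = -2
  [x^{2}]:  - 12 A^{2} = -12
  [t e^{t x}]:  - B = 2
  [t^{2} e^{2 t x}]:  - 3 B^{2} = -12
  [x^{2} e^{t x}]:  \frac{B}{3} = - \frac{2}{3}
  [t x e^{t x}]:  - 12 A B = 24
  [\sin{\left(t \right)}]:  - \frac{C}{3} = \frac{1}{3}
Solving: A = 1, B = -2, C = -1.
Check against the point condition:
  u(0, 0) = -2  ⟹  B = -2  ✓
Hence u(x, t) = x^{2} - 2 e^{t x} - \sin{\left(t \right)}.

Answer: u(x, t) = x^{2} - 2 e^{t x} - \sin{\left(t \right)}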